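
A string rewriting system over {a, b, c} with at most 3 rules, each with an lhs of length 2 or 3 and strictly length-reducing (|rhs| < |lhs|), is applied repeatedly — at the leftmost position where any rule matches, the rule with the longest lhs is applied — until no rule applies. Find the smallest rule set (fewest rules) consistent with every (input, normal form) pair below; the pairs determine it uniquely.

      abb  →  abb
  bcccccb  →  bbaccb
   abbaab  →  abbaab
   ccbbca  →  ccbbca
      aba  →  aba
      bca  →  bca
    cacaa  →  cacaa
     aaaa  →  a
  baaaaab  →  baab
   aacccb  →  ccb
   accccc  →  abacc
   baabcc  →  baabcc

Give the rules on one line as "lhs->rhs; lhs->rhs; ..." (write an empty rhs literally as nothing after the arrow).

aaa->; aac->; ccc->ba

  | abb
  | bcccccb => bbaccb
  | abbaab
  | ccbbca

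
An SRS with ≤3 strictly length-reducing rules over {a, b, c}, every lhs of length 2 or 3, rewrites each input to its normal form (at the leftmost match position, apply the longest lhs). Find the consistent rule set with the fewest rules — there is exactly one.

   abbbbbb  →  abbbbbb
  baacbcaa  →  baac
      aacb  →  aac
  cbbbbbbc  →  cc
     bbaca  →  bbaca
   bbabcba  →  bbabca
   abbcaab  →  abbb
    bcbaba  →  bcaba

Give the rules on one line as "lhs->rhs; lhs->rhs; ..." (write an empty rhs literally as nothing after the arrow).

  | abbbbbb
  | baacbcaa => baaccaa => baac
  | aacb => aac
  | cbbbbbbc => cbbbbbc => cbbbbc => cbbbc => cbbc => cbc => cc

caa->; cb->c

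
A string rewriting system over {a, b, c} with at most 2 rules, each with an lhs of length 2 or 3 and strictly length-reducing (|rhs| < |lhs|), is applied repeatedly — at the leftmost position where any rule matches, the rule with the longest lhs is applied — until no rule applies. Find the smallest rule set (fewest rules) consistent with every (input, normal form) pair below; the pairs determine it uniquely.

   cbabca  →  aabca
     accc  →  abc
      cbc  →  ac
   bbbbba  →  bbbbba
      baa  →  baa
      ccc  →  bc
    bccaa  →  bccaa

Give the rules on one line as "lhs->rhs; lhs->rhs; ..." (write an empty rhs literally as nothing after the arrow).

  | cbabca => aabca
  | accc => abc
  | cbc => ac
  | bbbbba

cb->a; ccc->bc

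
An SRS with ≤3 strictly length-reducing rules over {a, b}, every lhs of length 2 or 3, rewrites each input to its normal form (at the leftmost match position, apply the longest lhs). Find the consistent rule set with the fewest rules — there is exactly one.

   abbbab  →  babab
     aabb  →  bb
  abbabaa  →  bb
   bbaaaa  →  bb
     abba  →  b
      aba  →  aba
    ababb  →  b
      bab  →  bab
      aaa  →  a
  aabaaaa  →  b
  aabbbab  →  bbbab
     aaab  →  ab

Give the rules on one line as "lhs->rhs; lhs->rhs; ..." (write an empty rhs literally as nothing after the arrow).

  | abbbab => babab
  | aabb => bb
  | abbabaa => baabaa => bbaa => bb
  | bbaaaa => bbaa => bb

aa->; abb->ba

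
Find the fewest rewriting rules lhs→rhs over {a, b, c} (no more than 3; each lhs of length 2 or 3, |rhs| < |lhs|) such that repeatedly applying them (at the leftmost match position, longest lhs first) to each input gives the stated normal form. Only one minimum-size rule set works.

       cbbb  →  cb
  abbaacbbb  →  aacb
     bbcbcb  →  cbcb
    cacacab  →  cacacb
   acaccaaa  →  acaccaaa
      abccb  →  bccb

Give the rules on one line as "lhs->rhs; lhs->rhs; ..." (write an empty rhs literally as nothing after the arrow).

  | cbbb => cb
  | abbaacbbb => bbaacbbb => aacbbb => aacb
  | bbcbcb => cbcb
  | cacacab => cacacb

ab->b; bb->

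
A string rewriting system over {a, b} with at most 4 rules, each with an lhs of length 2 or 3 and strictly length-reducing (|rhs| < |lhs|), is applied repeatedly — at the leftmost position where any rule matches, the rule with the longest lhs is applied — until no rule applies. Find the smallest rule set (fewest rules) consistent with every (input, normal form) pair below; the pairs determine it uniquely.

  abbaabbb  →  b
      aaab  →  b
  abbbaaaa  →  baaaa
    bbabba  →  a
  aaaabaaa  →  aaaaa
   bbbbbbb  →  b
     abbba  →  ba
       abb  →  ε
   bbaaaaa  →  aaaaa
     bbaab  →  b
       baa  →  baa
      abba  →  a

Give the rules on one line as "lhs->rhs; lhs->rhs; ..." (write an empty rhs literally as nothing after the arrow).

  | abbaabbb => bbaabbb => aabbb => abbb => bbb => b
  | aaab => aab => ab => b
  | abbbaaaa => bbbaaaa => baaaa
  | bbabba => abba => bba => a

ab->b; aba->; bb->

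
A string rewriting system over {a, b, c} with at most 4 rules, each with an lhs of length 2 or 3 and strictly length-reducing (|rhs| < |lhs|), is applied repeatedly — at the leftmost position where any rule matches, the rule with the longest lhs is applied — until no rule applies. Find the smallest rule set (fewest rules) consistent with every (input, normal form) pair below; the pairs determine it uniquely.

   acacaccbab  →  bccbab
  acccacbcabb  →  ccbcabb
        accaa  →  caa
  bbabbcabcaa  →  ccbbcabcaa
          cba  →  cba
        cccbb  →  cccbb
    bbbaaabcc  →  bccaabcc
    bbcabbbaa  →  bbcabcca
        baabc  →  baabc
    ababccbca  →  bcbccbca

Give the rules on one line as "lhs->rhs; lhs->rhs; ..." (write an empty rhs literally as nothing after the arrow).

aba->bc; ac->; aca->b; bba->cc

  | acacaccbab => bcaccbab => bccbab
  | acccacbcabb => ccacbcabb => ccbcabb
  | accaa => caa
  | bbabbcabcaa => ccbbcabcaa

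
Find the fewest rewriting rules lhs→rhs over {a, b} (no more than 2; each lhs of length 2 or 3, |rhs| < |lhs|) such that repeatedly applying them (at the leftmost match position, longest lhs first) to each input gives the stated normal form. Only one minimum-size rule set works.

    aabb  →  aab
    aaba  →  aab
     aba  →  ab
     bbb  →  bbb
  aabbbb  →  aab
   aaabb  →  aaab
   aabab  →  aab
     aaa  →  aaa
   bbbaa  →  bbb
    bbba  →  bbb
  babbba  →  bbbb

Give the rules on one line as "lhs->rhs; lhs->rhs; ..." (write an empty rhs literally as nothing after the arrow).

abb->ab; ba->b

  | aabb => aab
  | aaba => aab
  | aba => ab
  | bbb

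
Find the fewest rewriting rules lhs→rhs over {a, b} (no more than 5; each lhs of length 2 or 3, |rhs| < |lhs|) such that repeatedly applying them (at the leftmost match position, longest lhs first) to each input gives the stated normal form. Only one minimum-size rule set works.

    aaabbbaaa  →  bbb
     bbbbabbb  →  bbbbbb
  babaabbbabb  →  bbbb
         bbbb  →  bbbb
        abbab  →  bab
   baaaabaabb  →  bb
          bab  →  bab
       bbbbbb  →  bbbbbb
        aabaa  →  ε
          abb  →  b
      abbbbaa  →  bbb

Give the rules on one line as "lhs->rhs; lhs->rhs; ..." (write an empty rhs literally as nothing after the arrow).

aa->; aaa->; aab->; abb->b

  | aaabbbaaa => bbbaaa => bbb
  | bbbbabbb => bbbbbb
  | babaabbbabb => babbbabb => bbbabb => bbbb
  | bbbb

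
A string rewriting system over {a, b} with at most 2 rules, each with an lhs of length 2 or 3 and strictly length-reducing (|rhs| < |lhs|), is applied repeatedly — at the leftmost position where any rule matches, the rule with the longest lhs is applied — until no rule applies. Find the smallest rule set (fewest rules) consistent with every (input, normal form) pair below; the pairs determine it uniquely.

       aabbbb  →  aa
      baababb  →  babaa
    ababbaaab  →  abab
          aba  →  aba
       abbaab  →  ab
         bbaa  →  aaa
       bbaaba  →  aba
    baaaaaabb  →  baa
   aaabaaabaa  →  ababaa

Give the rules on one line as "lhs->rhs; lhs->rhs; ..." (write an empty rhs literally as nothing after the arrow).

aab->ab; bb->a

  | aabbbb => abbbb => aabb => abb => aa
  | baababb => bababb => babaa
  | ababbaaab => abaaaaab => abaaaab => abaaab => abaab => abab
  | aba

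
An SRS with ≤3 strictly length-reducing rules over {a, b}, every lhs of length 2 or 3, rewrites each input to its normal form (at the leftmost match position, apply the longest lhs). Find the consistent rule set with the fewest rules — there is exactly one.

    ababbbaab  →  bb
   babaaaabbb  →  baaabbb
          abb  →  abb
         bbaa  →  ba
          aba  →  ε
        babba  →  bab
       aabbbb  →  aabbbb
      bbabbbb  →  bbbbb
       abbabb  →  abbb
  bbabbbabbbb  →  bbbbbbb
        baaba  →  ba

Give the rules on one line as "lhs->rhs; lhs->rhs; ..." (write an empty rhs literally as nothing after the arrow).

  | ababbbaab => bbbaab => bbab => bb
  | babaaaabbb => baaabbb
  | abb
  | bbaa => ba

aba->; bba->b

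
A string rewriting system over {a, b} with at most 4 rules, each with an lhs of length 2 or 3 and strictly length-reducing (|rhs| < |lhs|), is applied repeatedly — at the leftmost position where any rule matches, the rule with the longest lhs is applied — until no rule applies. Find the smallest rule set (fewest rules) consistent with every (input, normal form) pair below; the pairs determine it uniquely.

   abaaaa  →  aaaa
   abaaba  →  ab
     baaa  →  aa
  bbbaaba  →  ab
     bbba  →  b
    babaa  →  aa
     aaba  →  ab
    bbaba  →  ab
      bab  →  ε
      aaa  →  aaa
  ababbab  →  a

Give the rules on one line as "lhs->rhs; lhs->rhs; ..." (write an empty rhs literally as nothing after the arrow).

  | abaaaa => aaaa
  | abaaba => aaba => aba => ab
  | baaa => aa
  | bbbaaba => baaba => aba => ab

aab->ab; ba->b; baa->a; bb->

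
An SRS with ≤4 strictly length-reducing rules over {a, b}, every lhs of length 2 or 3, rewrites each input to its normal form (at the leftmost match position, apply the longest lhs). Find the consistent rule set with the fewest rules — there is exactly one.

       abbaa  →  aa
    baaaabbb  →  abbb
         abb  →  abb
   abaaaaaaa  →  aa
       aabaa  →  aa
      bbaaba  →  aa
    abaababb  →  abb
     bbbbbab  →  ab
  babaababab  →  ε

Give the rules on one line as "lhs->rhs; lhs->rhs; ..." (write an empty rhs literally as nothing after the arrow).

  | abbaa => abba => aba => aa
  | baaaabbb => baaabbb => baabbb => babbb => abbb
  | abb
  | abaaaaaaa => abaaaaaa => abaaaaa => abaaaa => abaaa => abaa => aba => aa

aab->; ba->a; baa->ba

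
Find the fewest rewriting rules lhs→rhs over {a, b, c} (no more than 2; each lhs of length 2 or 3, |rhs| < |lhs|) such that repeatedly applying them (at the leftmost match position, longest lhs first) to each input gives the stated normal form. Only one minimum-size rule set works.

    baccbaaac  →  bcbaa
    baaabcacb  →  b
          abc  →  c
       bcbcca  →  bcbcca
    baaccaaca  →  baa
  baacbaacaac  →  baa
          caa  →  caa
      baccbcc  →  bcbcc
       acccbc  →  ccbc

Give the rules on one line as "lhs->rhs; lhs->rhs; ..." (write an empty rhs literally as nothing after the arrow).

ab->; ac->

  | baccbaaac => bcbaaac => bcbaa
  | baaabcacb => baacacb => baacb => bab => b
  | abc => c
  | bcbcca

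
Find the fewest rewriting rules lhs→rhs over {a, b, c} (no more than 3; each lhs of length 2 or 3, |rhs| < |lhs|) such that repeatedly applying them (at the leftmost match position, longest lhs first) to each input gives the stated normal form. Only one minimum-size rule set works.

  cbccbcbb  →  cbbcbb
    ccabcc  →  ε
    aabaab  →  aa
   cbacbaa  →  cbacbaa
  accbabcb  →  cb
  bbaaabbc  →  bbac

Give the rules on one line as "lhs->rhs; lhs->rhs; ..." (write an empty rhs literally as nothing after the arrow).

  | cbccbcbb => cbbcbb
  | ccabcc => abcc => cc => ε
  | aabaab => aaab => aa
  | cbacbaa

ab->; cc->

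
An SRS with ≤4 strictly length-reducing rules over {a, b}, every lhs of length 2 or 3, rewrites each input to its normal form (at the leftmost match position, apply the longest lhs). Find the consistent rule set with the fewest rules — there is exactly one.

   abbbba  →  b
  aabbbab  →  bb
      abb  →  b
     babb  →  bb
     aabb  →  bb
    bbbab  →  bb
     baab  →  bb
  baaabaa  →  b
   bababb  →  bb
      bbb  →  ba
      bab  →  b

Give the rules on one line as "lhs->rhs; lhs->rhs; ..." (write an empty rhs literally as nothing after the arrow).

aa->; ab->; bbb->ba

  | abbbba => bbba => baa => b
  | aabbbab => bbbab => baab => bb
  | abb => b
  | babb => bb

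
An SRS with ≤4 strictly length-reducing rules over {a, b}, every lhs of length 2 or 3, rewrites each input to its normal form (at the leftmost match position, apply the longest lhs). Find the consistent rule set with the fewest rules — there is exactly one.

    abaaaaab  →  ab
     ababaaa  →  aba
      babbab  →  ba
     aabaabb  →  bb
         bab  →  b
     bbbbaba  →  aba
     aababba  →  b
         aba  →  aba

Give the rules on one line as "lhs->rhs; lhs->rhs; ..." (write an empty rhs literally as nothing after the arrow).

  | abaaaaab => abaaab => abab => ab
  | ababaaa => abaaa => aba
  | babbab => bbab => aab => ba
  | aabaabb => baaabb => babb => bb

aa->; aab->ba; bab->b; bba->aa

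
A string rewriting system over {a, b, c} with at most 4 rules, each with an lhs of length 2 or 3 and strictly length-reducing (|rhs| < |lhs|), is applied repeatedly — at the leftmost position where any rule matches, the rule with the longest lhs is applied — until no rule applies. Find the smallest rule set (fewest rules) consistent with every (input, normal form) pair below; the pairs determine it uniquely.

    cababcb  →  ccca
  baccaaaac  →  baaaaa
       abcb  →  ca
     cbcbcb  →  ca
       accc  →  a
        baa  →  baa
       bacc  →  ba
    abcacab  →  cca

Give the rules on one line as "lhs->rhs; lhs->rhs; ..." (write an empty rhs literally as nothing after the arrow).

  | cababcb => ccabcb => ccccb => ccca
  | baccaaaac => bacaaaac => baaaaac => baaaaa
  | abcb => ccb => ca
  | cbcbcb => acbcb => abcb => ccb => ca

ab->c; ac->a; cb->a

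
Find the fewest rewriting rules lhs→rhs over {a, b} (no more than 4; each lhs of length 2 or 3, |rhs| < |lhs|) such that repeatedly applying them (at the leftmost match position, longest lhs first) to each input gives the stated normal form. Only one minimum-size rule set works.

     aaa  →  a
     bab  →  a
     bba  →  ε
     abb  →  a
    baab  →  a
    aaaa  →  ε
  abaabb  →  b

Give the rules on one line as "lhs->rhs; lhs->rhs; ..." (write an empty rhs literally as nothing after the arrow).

  | aaa => a
  | bab => bb => a
  | bba => aa => ε
  | abb => bb => a

aa->; ab->b; bb->a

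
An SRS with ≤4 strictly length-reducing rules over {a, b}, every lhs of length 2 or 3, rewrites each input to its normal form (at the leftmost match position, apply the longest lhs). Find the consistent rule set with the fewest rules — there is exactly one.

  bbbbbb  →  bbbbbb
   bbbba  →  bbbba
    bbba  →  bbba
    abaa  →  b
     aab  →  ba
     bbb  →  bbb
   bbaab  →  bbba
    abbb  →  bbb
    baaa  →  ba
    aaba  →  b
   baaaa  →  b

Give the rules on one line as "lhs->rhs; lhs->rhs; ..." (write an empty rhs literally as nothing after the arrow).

  | bbbbbb
  | bbbba
  | bbba
  | abaa => baa => b

aa->; aab->ba; ab->b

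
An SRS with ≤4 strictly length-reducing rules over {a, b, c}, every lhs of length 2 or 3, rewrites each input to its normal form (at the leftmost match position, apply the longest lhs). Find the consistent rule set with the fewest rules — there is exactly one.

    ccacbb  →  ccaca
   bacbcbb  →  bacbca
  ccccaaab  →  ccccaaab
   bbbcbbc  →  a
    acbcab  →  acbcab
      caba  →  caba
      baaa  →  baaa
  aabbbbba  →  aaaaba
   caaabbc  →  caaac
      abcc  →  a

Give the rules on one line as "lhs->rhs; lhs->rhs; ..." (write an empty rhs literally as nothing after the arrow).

bb->a; bbc->c; bcc->

  | ccacbb => ccaca
  | bacbcbb => bacbca
  | ccccaaab
  | bbbcbbc => abcbbc => abcc => a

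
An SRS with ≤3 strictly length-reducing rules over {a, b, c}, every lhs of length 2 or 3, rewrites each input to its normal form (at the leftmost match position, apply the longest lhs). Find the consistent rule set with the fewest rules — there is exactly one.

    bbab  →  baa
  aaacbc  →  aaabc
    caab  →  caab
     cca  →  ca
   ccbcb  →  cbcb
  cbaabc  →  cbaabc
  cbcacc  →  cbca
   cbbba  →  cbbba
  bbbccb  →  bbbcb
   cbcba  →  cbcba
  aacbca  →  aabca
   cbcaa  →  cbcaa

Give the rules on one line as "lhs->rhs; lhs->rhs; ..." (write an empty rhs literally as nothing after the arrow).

  | bbab => baa
  | aaacbc => aaabc
  | caab
  | cca => ca

ac->a; bab->aa; cc->c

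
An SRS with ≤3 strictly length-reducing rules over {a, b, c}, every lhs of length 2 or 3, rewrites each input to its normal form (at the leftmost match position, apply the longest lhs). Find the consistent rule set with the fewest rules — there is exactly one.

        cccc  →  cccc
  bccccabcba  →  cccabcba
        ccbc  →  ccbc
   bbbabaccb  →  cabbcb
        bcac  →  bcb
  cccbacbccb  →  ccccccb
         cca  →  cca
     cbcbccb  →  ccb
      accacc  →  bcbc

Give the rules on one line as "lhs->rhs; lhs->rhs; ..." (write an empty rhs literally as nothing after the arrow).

  | cccc
  | bccccabcba => cccabcba
  | ccbc
  | bbbabaccb => cabaccb => cabbcb

ac->b; bbb->c; bcc->c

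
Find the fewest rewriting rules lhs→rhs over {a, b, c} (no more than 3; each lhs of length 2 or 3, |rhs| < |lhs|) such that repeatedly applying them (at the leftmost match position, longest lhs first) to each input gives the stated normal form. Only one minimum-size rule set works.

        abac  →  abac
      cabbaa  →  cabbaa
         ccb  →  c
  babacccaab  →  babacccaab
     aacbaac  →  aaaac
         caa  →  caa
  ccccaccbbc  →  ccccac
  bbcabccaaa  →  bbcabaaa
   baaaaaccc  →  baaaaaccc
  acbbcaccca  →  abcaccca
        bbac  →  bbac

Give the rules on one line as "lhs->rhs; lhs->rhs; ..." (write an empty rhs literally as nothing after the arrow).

  | abac
  | cabbaa
  | ccb => c
  | babacccaab

bcc->b; cb->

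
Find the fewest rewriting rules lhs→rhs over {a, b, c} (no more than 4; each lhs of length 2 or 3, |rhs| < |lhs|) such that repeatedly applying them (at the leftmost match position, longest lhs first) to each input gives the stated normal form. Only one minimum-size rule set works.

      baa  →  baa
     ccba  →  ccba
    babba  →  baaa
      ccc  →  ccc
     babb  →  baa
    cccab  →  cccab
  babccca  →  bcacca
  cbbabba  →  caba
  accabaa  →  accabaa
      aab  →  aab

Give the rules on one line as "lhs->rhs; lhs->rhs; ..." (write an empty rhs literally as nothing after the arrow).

  | baa
  | ccba
  | babba => baaa
  | ccc

abc->ca; bb->a; caa->cb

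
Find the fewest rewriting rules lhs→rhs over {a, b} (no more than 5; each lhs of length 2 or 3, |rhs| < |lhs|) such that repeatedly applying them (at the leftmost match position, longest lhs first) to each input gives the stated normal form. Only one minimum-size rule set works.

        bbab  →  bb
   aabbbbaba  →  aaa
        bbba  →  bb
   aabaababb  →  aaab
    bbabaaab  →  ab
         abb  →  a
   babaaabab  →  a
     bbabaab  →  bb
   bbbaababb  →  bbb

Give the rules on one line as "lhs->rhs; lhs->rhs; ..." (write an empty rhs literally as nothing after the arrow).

  | bbab => bb
  | aabbbbaba => aabbaba => aaaba => aaa
  | bbba => bb
  | aabaababb => aaababb => aaabbb => aaab

abb->a; ba->; bab->bb; bba->b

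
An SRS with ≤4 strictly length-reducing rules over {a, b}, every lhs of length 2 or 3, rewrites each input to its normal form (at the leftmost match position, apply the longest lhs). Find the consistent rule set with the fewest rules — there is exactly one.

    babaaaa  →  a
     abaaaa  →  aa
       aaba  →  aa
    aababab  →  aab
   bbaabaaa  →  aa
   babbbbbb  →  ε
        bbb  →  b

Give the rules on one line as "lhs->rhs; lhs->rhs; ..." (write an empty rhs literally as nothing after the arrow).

aaa->a; ba->; bb->

  | babaaaa => baaaa => aaa => a
  | abaaaa => aaaa => aa
  | aaba => aa
  | aababab => aabab => aab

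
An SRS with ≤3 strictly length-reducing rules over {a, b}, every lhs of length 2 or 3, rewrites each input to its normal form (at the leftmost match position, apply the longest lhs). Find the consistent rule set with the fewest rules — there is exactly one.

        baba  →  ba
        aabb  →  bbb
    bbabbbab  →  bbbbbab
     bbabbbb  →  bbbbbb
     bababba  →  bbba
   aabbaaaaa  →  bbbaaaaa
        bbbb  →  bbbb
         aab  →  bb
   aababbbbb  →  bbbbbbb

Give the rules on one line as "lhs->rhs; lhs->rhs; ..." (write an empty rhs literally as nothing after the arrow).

aab->bb; aba->a; abb->bb

  | baba => ba
  | aabb => bbb
  | bbabbbab => bbbbbab
  | bbabbbb => bbbbbb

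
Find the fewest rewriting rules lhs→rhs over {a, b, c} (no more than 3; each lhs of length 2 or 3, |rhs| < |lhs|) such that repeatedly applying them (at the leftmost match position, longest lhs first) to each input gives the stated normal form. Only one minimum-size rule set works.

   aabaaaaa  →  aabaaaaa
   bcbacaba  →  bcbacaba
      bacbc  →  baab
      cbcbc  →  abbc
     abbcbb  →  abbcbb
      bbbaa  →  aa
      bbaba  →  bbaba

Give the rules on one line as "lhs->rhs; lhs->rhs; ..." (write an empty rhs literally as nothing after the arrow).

  | aabaaaaa
  | bcbacaba
  | bacbc => baab
  | cbcbc => abbc

bbb->; cbc->ab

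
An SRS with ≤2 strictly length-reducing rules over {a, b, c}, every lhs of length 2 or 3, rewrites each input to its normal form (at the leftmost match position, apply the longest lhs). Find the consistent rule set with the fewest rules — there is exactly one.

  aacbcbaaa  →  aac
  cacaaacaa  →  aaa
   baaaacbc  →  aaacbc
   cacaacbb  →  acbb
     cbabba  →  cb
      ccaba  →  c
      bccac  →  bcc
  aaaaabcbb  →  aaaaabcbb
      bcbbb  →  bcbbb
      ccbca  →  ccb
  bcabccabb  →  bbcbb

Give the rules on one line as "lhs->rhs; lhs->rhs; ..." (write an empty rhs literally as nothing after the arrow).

  | aacbcbaaa => aacbcaa => aacba => aac
  | cacaaacaa => caaacaa => aacaa => aaa
  | baaaacbc => aaacbc
  | cacaacbb => caacbb => acbb

ba->; ca->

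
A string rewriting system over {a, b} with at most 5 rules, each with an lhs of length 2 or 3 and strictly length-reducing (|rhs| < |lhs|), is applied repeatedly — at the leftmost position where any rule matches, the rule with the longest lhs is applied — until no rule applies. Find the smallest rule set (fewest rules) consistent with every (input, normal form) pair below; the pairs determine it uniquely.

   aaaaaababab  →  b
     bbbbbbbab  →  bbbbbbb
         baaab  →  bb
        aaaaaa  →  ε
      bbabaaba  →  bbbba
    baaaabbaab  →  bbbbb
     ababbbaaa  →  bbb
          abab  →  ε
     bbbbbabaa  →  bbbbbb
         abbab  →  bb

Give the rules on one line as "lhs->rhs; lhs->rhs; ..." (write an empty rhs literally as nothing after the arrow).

aa->b; aaa->; ab->; abb->bb

  | aaaaaababab => aaababab => babab => bab => b
  | bbbbbbbab => bbbbbbb
  | baaab => bb
  | aaaaaa => aaa => ε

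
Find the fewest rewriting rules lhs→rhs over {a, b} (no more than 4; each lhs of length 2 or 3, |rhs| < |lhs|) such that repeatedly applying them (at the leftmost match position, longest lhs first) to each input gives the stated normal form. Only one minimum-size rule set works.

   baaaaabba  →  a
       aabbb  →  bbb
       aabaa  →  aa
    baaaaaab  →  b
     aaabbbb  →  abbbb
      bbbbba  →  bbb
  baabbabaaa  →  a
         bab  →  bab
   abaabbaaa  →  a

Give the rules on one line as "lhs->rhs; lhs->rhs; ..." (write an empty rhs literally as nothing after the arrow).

  | baaaaabba => aaaaabba => aaabba => abba => a
  | aabbb => bbb
  | aabaa => baa => aa
  | baaaaaab => aaaaaab => aaaab => aab => b

aaa->a; aab->b; baa->aa; bba->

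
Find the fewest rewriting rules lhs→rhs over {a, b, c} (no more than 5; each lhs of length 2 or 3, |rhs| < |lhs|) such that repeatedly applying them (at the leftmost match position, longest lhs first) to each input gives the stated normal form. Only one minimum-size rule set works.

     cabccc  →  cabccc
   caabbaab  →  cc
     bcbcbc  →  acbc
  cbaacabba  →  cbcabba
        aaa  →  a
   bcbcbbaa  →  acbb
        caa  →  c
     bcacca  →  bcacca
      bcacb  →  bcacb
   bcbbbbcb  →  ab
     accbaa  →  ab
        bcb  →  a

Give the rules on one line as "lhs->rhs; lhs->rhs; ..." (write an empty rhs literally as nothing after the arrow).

  | cabccc
  | caabbaab => cbbaab => cbbb => cc
  | bcbcbc => acbc
  | cbaacabba => cbcabba

aa->; bbb->c; bcb->a; ccb->b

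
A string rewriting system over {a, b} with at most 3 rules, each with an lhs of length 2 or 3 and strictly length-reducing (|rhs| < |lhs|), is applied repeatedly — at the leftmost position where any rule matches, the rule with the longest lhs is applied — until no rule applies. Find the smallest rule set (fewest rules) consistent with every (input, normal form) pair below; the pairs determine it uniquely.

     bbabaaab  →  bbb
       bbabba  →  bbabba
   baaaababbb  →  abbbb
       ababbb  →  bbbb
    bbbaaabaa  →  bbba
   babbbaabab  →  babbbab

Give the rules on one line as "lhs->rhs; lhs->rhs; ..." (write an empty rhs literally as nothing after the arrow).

aba->b; baa->

  | bbabaaab => bbbaab => bbb
  | bbabba
  | baaaababbb => aababbb => abbbb
  | ababbb => bbbb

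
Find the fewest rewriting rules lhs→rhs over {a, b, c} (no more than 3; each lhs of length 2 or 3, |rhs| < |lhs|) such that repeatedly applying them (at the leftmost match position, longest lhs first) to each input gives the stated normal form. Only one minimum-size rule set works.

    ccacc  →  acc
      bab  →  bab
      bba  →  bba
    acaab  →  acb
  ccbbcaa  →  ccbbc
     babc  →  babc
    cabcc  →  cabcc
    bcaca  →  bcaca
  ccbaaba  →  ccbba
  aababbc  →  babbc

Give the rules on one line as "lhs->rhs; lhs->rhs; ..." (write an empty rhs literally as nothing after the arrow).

aa->; cca->a

  | ccacc => acc
  | bab
  | bba
  | acaab => acb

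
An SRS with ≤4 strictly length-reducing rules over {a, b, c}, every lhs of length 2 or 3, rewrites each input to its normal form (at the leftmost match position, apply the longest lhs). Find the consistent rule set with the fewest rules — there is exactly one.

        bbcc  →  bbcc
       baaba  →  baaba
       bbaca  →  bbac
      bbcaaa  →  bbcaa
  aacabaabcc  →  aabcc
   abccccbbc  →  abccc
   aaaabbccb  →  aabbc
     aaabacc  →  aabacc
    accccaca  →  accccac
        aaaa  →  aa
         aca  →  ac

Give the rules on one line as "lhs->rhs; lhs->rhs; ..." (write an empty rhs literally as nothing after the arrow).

  | bbcc
  | baaba
  | bbaca => bbac
  | bbcaaa => bbcaa

aaa->aa; aca->ac; cb->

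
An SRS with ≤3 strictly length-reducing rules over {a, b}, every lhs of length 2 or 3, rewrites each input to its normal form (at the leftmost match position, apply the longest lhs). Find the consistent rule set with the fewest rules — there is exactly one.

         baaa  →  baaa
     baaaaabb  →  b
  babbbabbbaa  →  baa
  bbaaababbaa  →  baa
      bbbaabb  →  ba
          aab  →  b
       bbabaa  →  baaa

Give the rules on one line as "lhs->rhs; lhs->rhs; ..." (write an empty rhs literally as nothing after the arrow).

ab->b; bab->a

  | baaa
  | baaaaabb => baaaabb => baaabb => baabb => babb => ab => b
  | babbbabbbaa => abbabbbaa => bbabbbaa => babbaa => abaa => baa
  | bbaaababbaa => bbaababbaa => bbababbaa => baabbaa => babbaa => abaa => baa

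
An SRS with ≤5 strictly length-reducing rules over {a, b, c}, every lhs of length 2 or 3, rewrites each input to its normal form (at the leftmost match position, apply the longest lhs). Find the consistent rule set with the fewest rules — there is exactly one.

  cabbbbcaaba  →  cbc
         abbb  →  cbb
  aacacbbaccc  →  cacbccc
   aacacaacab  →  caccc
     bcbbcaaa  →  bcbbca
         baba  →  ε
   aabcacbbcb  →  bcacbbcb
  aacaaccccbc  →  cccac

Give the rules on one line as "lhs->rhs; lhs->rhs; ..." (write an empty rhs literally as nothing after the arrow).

aa->; ab->c; ba->; ccb->a

  | cabbbbcaaba => ccbbbcaaba => abbcaaba => cbcaaba => cbcba => cbc
  | abbb => cbb
  | aacacbbaccc => cacbbaccc => cacbccc
  | aacacaacab => cacaacab => caccab => caccc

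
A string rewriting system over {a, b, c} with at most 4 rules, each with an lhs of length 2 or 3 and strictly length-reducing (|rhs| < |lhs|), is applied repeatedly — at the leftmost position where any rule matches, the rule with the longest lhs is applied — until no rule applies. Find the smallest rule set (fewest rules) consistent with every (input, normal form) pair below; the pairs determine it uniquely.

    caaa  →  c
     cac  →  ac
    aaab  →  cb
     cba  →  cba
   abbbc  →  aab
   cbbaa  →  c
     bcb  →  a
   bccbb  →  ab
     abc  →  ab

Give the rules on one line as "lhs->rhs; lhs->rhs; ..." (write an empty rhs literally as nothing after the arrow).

aaa->c; bb->a; bc->b; ca->a

  | caaa => aaa => c
  | cac => ac
  | aaab => cb
  | cba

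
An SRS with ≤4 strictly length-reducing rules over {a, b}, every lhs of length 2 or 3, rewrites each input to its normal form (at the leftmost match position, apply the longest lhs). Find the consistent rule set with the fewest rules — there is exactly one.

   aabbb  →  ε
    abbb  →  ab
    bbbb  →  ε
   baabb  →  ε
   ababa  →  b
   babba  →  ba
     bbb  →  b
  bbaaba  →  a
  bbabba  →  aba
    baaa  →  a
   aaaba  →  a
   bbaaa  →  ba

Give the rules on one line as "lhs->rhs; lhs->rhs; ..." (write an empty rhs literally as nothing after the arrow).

  | aabbb => bbbb => bb => ε
  | abbb => abb => ab
  | bbbb => bb => ε
  | baabb => bbbb => bb => ε

aa->b; abb->ab; bab->; bb->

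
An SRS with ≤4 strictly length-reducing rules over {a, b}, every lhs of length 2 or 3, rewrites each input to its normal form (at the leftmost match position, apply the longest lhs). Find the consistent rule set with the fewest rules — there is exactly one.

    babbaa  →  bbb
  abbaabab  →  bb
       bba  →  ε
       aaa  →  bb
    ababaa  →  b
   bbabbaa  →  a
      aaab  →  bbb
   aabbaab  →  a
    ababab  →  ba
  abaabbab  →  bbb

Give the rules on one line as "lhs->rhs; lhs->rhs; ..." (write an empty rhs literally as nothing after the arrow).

  | babbaa => babaa => baaa => bbb
  | abbaabab => abaabab => aaabab => bbbab => bb
  | bba => ε
  | aaa => bb

aa->; aaa->bb; ab->a; bba->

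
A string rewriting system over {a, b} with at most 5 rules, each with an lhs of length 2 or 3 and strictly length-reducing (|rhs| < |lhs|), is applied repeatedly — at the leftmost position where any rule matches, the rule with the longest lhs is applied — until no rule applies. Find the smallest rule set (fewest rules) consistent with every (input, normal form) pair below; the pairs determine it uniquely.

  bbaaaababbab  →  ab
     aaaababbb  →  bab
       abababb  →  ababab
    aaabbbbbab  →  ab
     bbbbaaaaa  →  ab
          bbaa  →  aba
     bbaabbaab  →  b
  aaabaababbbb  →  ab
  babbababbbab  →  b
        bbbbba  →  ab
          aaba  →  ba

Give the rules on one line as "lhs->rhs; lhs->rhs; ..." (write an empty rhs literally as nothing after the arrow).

  | bbaaaababbab => abaaababbab => abaababbab => abbabbab => aabbbab => bbbab => bbab => abb => ab
  | aaaababbb => aaababbb => aababbb => babbb => babb => bab
  | abababb => ababab
  | aaabbbbbab => aabbbbbab => bbbbbab => bbbbab => bbbab => bbab => abb => ab

aa->; aaa->aa; bb->b; bba->ab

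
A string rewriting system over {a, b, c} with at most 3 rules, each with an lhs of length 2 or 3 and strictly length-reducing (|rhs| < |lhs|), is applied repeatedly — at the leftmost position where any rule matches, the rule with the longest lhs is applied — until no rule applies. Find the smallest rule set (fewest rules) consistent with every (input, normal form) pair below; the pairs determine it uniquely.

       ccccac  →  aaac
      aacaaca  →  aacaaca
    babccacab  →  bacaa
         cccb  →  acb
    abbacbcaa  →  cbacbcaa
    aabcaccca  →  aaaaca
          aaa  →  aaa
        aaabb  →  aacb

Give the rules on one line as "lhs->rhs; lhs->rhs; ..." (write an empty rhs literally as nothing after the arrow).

  | ccccac => accac => aaac
  | aacaaca
  | babccacab => bcccacab => bacacab => bacacc => bacaa
  | cccb => acb

ab->c; cc->a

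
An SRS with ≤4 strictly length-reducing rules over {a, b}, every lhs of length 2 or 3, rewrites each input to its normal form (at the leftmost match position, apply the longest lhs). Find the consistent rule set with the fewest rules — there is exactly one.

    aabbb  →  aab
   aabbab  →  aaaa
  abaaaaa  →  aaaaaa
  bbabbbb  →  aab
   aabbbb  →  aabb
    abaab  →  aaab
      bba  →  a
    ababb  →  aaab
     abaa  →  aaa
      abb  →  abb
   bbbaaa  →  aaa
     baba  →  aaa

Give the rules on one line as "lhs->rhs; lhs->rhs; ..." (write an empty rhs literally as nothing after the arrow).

  | aabbb => aab
  | aabbab => aabaa => aaaa
  | abaaaaa => aaaaaa
  | bbabbbb => baabbb => aabbb => aab

ba->a; bab->aa; bbb->b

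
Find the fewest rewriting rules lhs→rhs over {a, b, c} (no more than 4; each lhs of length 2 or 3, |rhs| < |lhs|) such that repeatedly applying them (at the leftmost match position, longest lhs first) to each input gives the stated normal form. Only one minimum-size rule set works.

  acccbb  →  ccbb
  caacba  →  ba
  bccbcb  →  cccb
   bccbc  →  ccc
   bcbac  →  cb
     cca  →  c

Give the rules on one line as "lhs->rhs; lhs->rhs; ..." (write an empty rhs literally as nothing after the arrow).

ac->; bc->c; ca->

  | acccbb => ccbb
  | caacba => acba => ba
  | bccbcb => ccbcb => cccb
  | bccbc => ccbc => ccc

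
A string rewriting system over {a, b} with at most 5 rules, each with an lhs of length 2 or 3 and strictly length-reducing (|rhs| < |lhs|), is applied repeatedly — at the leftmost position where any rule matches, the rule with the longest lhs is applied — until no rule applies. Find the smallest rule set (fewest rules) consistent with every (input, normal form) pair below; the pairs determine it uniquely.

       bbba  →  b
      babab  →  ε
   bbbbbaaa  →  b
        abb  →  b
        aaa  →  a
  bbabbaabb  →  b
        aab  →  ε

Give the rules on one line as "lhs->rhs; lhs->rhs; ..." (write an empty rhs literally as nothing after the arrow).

  | bbba => ba => b
  | babab => bbab => ab => ε
  | bbbbbaaa => bbbaaa => baaa => baa => ba => b
  | abb => b

aa->a; ab->; ba->b; bb->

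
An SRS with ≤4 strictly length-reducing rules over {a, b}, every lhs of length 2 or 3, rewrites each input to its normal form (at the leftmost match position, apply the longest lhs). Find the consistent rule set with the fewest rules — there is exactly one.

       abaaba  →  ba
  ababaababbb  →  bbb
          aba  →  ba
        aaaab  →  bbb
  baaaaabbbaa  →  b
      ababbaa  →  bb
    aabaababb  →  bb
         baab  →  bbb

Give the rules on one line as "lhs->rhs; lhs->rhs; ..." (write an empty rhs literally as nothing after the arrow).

  | abaaba => baaba => bbba => ba
  | ababaababbb => babaababbb => bbaababbb => aababbb => bbabbb => abbb => bbb
  | aba => ba
  | aaaab => baab => bbb

aa->b; ab->b; bba->a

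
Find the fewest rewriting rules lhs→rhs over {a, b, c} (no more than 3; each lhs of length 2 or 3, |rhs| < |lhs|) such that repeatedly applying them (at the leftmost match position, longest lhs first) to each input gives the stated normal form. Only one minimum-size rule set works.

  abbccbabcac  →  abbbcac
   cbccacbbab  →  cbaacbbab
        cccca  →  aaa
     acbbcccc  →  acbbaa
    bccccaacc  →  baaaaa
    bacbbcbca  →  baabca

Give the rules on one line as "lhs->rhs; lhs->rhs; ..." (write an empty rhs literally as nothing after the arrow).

aba->; bcb->cb; cc->a

  | abbccbabcac => abbababcac => abbbcac
  | cbccacbbab => cbaacbbab
  | cccca => acca => aaa
  | acbbcccc => acbbacc => acbbaa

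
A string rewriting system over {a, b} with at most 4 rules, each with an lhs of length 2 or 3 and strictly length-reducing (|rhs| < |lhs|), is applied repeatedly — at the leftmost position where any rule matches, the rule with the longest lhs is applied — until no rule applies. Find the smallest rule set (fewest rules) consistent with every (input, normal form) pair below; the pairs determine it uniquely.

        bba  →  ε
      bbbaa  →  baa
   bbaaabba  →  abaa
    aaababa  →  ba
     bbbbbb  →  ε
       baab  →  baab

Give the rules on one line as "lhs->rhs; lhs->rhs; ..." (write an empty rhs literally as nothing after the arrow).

  | bba => ε
  | bbbaa => baa
  | bbaaabba => aabba => abaa
  | aaababa => bbaba => ba

aaa->b; abb->ba; bb->; bba->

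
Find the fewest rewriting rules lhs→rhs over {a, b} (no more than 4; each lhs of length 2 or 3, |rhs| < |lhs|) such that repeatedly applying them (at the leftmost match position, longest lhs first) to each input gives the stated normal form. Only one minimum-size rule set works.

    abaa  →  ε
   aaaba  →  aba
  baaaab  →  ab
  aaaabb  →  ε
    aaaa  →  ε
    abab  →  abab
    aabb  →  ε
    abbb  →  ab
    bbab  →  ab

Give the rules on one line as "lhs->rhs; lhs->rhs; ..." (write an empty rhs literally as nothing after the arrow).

aa->; baa->a; bb->

  | abaa => aa => ε
  | aaaba => aba
  | baaaab => aaab => ab
  | aaaabb => aabb => bb => ε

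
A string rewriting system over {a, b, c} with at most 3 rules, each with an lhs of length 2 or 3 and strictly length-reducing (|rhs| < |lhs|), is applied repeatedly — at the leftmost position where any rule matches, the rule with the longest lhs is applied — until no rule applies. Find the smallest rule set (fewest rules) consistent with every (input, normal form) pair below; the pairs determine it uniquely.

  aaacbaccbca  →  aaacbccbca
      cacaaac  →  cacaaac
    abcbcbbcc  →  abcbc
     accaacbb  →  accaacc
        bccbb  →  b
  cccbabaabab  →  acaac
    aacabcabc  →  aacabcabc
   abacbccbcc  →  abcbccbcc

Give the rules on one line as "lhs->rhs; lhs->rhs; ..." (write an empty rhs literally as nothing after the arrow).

  | aaacbaccbca => aaacbccbca
  | cacaaac
  | abcbcbbcc => abcbcccc => abcbac => abcbc
  | accaacbb => accaacc

ba->b; bb->c; ccc->a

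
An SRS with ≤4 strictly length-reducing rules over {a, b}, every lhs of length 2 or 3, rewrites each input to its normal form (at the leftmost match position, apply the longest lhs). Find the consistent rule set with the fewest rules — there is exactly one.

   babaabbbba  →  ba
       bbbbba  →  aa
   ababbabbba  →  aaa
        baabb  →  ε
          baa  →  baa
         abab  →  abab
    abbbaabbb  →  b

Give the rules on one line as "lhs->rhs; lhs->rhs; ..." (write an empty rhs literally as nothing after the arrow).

  | babaabbbba => babbbba => baaba => ba
  | bbbbba => abba => aa
  | ababbabbba => abaabbba => abbba => aaa
  | baabb => bb => ε

aab->; bb->; bbb->a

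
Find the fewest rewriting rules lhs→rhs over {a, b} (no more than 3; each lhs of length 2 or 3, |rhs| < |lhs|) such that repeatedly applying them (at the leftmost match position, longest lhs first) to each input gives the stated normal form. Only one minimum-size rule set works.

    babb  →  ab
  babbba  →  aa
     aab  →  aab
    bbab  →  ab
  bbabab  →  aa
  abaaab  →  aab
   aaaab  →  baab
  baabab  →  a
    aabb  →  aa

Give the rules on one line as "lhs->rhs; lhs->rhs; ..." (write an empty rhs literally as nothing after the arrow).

  | babb => ab
  | babbba => abba => aa
  | aab
  | bbab => ab

aaa->ba; bab->a; bb->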